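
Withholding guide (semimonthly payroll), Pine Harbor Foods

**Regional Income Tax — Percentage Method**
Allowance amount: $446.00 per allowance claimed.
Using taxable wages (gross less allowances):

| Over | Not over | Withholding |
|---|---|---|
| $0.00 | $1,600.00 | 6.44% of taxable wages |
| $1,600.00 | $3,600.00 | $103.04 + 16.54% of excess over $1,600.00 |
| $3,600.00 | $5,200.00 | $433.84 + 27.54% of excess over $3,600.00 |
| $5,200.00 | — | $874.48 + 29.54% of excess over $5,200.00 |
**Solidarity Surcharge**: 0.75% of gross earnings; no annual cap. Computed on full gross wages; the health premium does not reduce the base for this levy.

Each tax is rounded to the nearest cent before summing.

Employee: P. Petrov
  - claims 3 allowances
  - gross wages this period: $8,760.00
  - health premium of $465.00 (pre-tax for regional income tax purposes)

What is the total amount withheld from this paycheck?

$1,459.20

Regional Income Tax: taxable = $8,760.00 − $465.00 − 3×$446.00 = $6,957.00
  $874.48 + 29.54% × ($6,957.00 − $5,200.00) = $874.48 + 29.54% × $1,757.00 = $1,393.50
Solidarity Surcharge: 0.75% × $8,760.00 = $65.70
Total: $1,393.50 + $65.70 = $1,459.20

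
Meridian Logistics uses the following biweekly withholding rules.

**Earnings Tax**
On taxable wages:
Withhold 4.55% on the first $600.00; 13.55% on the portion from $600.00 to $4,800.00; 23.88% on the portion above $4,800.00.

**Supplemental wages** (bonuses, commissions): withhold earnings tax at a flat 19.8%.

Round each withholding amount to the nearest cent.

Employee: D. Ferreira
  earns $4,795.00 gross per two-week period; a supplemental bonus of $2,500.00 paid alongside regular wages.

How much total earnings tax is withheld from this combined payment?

Earnings Tax: taxable = $4,795.00
  $27.30 + 13.55% × ($4,795.00 − $600.00) = $27.30 + 13.55% × $4,195.00 = $595.72
Supplemental (19.8% flat on bonus): 19.8% × $2,500.00 = $495.00
Total earnings tax: $595.72 + $495.00 = $1,090.72

$1,090.72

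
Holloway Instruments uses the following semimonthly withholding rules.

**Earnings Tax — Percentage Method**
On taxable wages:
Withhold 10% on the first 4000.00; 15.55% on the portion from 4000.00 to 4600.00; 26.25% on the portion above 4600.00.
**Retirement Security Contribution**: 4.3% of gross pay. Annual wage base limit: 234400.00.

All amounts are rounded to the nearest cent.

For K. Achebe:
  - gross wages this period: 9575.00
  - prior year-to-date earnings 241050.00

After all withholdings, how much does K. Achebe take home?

7775.76

Earnings Tax: taxable = 9575.00
  493.30 + 26.25% × (9575.00 − 4600.00) = 493.30 + 26.25% × 4975.00 = 1799.24
Retirement Security Contribution: YTD 241050.00 ≥ cap 234400.00 → 0.00
Total withheld: 1799.24 + 0.00 = 1799.24
Net pay: 9575.00 − 1799.24 = 7775.76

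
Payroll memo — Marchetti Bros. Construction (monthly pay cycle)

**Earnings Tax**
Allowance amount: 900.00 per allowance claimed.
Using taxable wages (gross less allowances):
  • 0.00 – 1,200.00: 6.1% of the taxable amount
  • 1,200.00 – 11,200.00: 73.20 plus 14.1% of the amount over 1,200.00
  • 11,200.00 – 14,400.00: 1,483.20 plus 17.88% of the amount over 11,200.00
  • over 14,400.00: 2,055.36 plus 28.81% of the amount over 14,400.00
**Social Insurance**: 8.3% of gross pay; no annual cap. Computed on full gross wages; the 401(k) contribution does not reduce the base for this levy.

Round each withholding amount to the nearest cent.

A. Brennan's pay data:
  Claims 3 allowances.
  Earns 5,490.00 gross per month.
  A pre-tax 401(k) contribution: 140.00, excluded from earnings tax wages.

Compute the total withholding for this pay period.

Earnings Tax: taxable = 5,490.00 − 140.00 − 3×900.00 = 2,650.00
  73.20 + 14.1% × (2,650.00 − 1,200.00) = 73.20 + 14.1% × 1,450.00 = 277.65
Social Insurance: 8.3% × 5,490.00 = 455.67
Total: 277.65 + 455.67 = 733.32

733.32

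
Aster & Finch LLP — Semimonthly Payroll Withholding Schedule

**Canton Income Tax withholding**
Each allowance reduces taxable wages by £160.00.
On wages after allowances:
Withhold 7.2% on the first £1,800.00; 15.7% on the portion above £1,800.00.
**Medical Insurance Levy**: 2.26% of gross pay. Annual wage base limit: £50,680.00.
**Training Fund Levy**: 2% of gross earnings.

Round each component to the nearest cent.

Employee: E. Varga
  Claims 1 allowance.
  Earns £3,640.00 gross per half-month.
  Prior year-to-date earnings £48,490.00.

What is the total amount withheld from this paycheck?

£515.65

Canton Income Tax: taxable = £3,640.00 − 1×£160.00 = £3,480.00
  £129.60 + 15.7% × (£3,480.00 − £1,800.00) = £129.60 + 15.7% × £1,680.00 = £393.36
Medical Insurance Levy: cap £50,680.00 − YTD £48,490.00 = £2,190.00 subject; 2.26% × £2,190.00 = £49.49
Training Fund Levy: 2% × £3,640.00 = £72.80
Total: £393.36 + £49.49 + £72.80 = £515.65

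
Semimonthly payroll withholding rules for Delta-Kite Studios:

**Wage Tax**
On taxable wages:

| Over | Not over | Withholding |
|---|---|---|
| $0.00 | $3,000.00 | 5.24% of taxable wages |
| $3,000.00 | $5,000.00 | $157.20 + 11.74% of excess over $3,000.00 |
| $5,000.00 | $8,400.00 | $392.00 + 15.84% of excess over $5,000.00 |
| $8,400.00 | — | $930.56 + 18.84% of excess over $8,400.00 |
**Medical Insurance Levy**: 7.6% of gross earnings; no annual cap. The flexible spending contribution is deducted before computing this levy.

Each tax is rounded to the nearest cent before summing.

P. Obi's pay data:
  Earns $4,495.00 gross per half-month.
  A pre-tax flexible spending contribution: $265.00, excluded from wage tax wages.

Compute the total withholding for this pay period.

Wage Tax: taxable = $4,495.00 − $265.00 = $4,230.00
  $157.20 + 11.74% × ($4,230.00 − $3,000.00) = $157.20 + 11.74% × $1,230.00 = $301.60
Medical Insurance Levy: 7.6% × $4,230.00 = $321.48
Total: $301.60 + $321.48 = $623.08

$623.08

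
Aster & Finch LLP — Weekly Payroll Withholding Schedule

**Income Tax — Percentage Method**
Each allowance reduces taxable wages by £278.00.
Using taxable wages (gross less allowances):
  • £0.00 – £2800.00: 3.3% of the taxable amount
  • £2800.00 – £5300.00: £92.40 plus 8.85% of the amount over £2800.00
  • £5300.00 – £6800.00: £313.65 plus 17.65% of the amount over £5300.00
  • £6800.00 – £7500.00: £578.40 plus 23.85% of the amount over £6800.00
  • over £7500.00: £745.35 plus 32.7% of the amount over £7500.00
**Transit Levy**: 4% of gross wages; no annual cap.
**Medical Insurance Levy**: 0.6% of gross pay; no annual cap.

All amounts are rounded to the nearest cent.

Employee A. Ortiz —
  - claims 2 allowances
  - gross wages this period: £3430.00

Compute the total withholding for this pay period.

£256.73

Income Tax: taxable = £3430.00 − 2×£278.00 = £2874.00
  £92.40 + 8.85% × (£2874.00 − £2800.00) = £92.40 + 8.85% × £74.00 = £98.95
Transit Levy: 4% × £3430.00 = £137.20
Medical Insurance Levy: 0.6% × £3430.00 = £20.58
Total: £98.95 + £137.20 + £20.58 = £256.73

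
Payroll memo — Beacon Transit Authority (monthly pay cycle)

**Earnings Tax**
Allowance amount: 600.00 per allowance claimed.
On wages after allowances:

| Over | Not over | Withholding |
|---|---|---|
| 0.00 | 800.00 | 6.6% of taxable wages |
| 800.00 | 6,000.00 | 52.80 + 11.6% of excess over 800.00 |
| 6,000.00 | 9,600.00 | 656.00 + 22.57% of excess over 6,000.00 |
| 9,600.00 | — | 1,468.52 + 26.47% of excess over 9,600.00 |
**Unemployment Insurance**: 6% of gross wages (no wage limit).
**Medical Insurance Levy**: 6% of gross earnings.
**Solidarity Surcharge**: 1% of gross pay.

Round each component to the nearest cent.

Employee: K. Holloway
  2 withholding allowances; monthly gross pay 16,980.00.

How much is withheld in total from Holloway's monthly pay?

Earnings Tax: taxable = 16,980.00 − 2×600.00 = 15,780.00
  1,468.52 + 26.47% × (15,780.00 − 9,600.00) = 1,468.52 + 26.47% × 6,180.00 = 3,104.37
Unemployment Insurance: 6% × 16,980.00 = 1,018.80
Medical Insurance Levy: 6% × 16,980.00 = 1,018.80
Solidarity Surcharge: 1% × 16,980.00 = 169.80
Total: 3,104.37 + 1,018.80 + 1,018.80 + 169.80 = 5,311.77

5,311.77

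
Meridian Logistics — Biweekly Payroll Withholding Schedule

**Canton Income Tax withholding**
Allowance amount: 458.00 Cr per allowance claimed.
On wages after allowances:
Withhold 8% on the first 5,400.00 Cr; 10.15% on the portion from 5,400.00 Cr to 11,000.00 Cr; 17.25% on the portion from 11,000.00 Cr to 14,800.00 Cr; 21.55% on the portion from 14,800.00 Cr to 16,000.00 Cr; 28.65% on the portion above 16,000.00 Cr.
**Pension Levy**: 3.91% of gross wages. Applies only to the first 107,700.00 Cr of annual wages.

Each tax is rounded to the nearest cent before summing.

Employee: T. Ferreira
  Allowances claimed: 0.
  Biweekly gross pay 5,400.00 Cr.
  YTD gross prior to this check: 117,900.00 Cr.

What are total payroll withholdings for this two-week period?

Canton Income Tax: taxable = 5,400.00 Cr
  8% × 5,400.00 Cr = 432.00 Cr
Pension Levy: YTD 117,900.00 Cr ≥ cap 107,700.00 Cr → 0.00 Cr
Total: 432.00 Cr + 0.00 Cr = 432.00 Cr

432.00 Cr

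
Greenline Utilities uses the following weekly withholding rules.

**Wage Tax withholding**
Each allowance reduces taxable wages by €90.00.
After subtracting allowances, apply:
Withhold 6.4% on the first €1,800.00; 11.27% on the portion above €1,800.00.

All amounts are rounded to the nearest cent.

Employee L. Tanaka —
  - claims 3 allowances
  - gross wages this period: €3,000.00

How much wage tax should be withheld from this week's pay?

Wage Tax: taxable = €3,000.00 − 3×€90.00 = €2,730.00
  €115.20 + 11.27% × (€2,730.00 − €1,800.00) = €115.20 + 11.27% × €930.00 = €220.01

€220.01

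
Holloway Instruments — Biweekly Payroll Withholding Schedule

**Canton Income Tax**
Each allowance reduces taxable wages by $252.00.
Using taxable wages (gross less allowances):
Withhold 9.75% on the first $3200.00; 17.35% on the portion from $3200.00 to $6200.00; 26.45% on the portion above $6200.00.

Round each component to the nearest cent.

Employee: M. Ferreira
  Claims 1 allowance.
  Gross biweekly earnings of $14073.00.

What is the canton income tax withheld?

$2848.25

Canton Income Tax: taxable = $14073.00 − 1×$252.00 = $13821.00
  $832.50 + 26.45% × ($13821.00 − $6200.00) = $832.50 + 26.45% × $7621.00 = $2848.25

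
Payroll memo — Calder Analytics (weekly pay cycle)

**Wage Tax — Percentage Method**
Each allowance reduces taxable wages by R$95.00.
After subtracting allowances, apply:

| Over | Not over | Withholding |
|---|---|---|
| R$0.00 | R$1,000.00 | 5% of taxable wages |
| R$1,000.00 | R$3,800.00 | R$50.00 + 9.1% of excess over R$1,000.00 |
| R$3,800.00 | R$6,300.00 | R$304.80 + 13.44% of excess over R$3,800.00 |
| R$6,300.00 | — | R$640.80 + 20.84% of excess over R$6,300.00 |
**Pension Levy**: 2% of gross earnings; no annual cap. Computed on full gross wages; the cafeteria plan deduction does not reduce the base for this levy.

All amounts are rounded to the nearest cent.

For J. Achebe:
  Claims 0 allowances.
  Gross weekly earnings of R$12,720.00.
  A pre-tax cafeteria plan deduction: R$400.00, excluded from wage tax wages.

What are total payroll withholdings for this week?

Wage Tax: taxable = R$12,720.00 − R$400.00 = R$12,320.00
  R$640.80 + 20.84% × (R$12,320.00 − R$6,300.00) = R$640.80 + 20.84% × R$6,020.00 = R$1,895.37
Pension Levy: 2% × R$12,720.00 = R$254.40
Total: R$1,895.37 + R$254.40 = R$2,149.77

R$2,149.77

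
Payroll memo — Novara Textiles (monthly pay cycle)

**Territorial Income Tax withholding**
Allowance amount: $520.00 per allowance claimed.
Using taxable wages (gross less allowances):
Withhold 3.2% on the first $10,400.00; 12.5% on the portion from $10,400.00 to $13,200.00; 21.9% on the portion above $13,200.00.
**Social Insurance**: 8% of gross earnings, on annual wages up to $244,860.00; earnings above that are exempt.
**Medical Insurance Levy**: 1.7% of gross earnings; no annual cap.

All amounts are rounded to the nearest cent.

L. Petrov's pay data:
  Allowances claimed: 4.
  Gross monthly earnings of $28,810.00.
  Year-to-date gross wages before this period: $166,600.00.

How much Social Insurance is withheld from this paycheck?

$2,304.80

Social Insurance: 8% × $28,810.00 = $2,304.80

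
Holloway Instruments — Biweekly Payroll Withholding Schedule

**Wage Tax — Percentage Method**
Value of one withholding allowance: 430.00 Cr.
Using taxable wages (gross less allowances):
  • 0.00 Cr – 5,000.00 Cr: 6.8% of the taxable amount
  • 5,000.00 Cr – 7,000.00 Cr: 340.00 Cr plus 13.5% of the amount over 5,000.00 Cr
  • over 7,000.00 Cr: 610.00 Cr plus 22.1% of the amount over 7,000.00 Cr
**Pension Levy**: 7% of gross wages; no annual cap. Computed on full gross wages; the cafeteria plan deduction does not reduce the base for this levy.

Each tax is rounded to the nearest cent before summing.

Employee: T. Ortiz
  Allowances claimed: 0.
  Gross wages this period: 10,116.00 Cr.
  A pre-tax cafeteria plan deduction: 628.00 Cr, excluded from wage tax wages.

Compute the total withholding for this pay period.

1,867.97 Cr

Wage Tax: taxable = 10,116.00 Cr − 628.00 Cr = 9,488.00 Cr
  610.00 Cr + 22.1% × (9,488.00 Cr − 7,000.00 Cr) = 610.00 Cr + 22.1% × 2,488.00 Cr = 1,159.85 Cr
Pension Levy: 7% × 10,116.00 Cr = 708.12 Cr
Total: 1,159.85 Cr + 708.12 Cr = 1,867.97 Cr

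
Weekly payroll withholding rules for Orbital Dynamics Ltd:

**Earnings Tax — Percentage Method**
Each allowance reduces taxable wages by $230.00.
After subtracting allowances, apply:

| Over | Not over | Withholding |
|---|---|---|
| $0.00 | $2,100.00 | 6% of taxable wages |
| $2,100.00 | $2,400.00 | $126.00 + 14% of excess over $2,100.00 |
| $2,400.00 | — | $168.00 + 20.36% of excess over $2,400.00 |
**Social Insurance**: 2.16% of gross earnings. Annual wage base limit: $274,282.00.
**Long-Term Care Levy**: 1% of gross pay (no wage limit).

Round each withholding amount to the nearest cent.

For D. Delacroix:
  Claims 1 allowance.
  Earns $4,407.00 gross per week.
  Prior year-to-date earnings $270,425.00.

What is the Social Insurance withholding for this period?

Social Insurance: cap $274,282.00 − YTD $270,425.00 = $3,857.00 subject; 2.16% × $3,857.00 = $83.31

$83.31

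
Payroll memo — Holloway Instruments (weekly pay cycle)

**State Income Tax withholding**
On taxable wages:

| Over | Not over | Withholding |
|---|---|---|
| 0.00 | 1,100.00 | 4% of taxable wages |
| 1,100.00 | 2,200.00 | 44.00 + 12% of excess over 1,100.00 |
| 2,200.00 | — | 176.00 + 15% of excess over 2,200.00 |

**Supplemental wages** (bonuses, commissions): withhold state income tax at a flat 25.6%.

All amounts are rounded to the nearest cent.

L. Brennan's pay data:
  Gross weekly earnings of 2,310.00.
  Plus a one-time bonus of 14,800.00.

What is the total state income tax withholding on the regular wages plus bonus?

State Income Tax: taxable = 2,310.00
  176.00 + 15% × (2,310.00 − 2,200.00) = 176.00 + 15% × 110.00 = 192.50
Supplemental (25.6% flat on bonus): 25.6% × 14,800.00 = 3,788.80
Total state income tax: 192.50 + 3,788.80 = 3,981.30

3,981.30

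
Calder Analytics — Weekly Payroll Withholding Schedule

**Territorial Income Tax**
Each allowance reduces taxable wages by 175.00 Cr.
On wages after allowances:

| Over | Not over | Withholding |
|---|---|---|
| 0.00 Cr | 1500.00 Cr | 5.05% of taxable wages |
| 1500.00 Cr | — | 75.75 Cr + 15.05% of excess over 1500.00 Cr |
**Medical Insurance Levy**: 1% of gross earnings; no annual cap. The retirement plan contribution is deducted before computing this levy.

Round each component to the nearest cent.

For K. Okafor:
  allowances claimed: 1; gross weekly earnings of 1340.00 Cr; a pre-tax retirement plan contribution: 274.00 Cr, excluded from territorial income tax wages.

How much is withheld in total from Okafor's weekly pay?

55.66 Cr

Territorial Income Tax: taxable = 1340.00 Cr − 274.00 Cr − 1×175.00 Cr = 891.00 Cr
  5.05% × 891.00 Cr = 45.00 Cr
Medical Insurance Levy: 1% × 1066.00 Cr = 10.66 Cr
Total: 45.00 Cr + 10.66 Cr = 55.66 Cr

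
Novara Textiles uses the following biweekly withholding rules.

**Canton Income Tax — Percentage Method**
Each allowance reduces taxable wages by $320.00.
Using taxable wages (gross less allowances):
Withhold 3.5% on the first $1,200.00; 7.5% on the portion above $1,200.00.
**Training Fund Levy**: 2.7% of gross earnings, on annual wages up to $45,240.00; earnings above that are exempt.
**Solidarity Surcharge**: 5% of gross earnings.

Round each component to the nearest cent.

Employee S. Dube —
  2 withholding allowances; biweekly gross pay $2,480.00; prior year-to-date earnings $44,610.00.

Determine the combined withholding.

Canton Income Tax: taxable = $2,480.00 − 2×$320.00 = $1,840.00
  $42.00 + 7.5% × ($1,840.00 − $1,200.00) = $42.00 + 7.5% × $640.00 = $90.00
Training Fund Levy: cap $45,240.00 − YTD $44,610.00 = $630.00 subject; 2.7% × $630.00 = $17.01
Solidarity Surcharge: 5% × $2,480.00 = $124.00
Total: $90.00 + $17.01 + $124.00 = $231.01

$231.01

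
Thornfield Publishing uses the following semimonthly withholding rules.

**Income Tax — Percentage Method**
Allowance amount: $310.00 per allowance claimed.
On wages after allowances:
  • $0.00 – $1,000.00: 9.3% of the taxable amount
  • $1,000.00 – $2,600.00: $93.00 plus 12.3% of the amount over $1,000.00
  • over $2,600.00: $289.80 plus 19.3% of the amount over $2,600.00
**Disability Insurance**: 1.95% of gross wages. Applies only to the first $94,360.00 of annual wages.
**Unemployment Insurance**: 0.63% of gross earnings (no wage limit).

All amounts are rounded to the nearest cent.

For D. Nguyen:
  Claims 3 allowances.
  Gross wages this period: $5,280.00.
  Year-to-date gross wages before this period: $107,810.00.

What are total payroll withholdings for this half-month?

Income Tax: taxable = $5,280.00 − 3×$310.00 = $4,350.00
  $289.80 + 19.3% × ($4,350.00 − $2,600.00) = $289.80 + 19.3% × $1,750.00 = $627.55
Disability Insurance: YTD $107,810.00 ≥ cap $94,360.00 → $0.00
Unemployment Insurance: 0.63% × $5,280.00 = $33.26
Total: $627.55 + $0.00 + $33.26 = $660.81

$660.81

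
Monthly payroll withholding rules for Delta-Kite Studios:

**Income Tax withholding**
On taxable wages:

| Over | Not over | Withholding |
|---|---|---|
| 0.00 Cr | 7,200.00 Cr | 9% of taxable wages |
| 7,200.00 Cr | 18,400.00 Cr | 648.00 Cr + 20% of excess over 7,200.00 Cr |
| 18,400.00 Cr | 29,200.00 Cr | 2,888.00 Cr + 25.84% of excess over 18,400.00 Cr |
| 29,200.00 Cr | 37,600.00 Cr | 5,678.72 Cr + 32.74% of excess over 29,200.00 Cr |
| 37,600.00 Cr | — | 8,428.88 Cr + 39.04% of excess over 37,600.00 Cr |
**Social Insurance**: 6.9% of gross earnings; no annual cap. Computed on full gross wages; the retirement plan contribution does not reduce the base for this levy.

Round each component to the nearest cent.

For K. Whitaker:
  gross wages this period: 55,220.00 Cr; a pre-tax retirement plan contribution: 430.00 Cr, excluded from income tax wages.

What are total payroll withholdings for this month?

18,950.04 Cr

Income Tax: taxable = 55,220.00 Cr − 430.00 Cr = 54,790.00 Cr
  8,428.88 Cr + 39.04% × (54,790.00 Cr − 37,600.00 Cr) = 8,428.88 Cr + 39.04% × 17,190.00 Cr = 15,139.86 Cr
Social Insurance: 6.9% × 55,220.00 Cr = 3,810.18 Cr
Total: 15,139.86 Cr + 3,810.18 Cr = 18,950.04 Cr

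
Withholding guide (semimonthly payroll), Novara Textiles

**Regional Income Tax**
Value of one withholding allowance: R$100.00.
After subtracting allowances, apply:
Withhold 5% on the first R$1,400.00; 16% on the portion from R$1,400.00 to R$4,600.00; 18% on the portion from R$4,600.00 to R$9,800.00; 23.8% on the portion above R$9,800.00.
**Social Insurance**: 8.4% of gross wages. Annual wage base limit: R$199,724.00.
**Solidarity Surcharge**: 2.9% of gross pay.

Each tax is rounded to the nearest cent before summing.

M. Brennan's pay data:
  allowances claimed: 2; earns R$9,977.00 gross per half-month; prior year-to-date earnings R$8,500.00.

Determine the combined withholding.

Regional Income Tax: taxable = R$9,977.00 − 2×R$100.00 = R$9,777.00
  R$582.00 + 18% × (R$9,777.00 − R$4,600.00) = R$582.00 + 18% × R$5,177.00 = R$1,513.86
Social Insurance: 8.4% × R$9,977.00 = R$838.07
Solidarity Surcharge: 2.9% × R$9,977.00 = R$289.33
Total: R$1,513.86 + R$838.07 + R$289.33 = R$2,641.26

R$2,641.26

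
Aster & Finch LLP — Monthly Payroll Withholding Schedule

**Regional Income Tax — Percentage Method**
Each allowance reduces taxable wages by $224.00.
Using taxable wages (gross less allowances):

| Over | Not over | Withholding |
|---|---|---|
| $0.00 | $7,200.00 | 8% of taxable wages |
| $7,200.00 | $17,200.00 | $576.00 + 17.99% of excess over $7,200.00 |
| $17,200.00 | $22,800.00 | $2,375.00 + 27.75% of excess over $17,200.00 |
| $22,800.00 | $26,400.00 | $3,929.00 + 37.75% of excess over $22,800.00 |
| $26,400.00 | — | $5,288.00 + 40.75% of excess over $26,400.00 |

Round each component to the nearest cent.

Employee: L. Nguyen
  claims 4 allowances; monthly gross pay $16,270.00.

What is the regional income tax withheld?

Regional Income Tax: taxable = $16,270.00 − 4×$224.00 = $15,374.00
  $576.00 + 17.99% × ($15,374.00 − $7,200.00) = $576.00 + 17.99% × $8,174.00 = $2,046.50

$2,046.50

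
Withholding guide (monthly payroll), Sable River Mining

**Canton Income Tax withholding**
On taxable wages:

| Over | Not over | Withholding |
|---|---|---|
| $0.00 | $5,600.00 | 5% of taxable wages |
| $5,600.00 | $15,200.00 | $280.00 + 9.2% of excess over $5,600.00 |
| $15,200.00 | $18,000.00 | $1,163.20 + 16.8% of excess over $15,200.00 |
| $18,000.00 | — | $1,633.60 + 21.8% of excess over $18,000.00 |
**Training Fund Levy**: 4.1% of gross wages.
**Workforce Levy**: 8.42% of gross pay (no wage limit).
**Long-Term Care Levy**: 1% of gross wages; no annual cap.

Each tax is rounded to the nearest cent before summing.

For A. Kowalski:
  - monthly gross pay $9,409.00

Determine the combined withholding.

$1,902.53

Canton Income Tax: taxable = $9,409.00
  $280.00 + 9.2% × ($9,409.00 − $5,600.00) = $280.00 + 9.2% × $3,809.00 = $630.43
Training Fund Levy: 4.1% × $9,409.00 = $385.77
Workforce Levy: 8.42% × $9,409.00 = $792.24
Long-Term Care Levy: 1% × $9,409.00 = $94.09
Total: $630.43 + $385.77 + $792.24 + $94.09 = $1,902.53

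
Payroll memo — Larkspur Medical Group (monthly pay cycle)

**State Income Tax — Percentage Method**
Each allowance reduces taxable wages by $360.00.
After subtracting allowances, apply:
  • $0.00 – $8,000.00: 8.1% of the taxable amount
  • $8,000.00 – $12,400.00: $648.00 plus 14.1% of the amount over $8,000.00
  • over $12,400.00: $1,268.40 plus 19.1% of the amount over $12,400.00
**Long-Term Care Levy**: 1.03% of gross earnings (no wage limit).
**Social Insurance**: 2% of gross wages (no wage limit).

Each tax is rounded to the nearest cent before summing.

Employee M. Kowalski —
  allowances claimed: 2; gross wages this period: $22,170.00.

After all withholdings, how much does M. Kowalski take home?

State Income Tax: taxable = $22,170.00 − 2×$360.00 = $21,450.00
  $1,268.40 + 19.1% × ($21,450.00 − $12,400.00) = $1,268.40 + 19.1% × $9,050.00 = $2,996.95
Long-Term Care Levy: 1.03% × $22,170.00 = $228.35
Social Insurance: 2% × $22,170.00 = $443.40
Total withheld: $2,996.95 + $228.35 + $443.40 = $3,668.70
Net pay: $22,170.00 − $3,668.70 = $18,501.30

$18,501.30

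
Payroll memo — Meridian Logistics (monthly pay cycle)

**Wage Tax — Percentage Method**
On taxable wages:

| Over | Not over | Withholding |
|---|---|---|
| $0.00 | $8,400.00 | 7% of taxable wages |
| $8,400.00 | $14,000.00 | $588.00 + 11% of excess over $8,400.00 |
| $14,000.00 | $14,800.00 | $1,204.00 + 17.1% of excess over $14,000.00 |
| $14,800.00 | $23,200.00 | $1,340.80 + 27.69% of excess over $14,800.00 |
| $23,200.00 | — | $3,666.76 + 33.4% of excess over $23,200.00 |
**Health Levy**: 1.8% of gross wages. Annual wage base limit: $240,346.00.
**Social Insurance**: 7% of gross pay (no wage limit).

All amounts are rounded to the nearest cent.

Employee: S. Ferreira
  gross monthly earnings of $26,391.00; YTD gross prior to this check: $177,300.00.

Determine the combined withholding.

$7,054.96

Wage Tax: taxable = $26,391.00
  $3,666.76 + 33.4% × ($26,391.00 − $23,200.00) = $3,666.76 + 33.4% × $3,191.00 = $4,732.55
Health Levy: 1.8% × $26,391.00 = $475.04
Social Insurance: 7% × $26,391.00 = $1,847.37
Total: $4,732.55 + $475.04 + $1,847.37 = $7,054.96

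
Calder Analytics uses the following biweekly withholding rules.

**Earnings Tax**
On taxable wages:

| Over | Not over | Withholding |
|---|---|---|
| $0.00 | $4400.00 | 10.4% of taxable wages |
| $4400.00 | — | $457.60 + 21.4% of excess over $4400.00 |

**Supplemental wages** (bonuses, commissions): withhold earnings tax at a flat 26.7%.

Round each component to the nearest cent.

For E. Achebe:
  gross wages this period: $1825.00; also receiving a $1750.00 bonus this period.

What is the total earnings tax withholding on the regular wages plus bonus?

$657.05

Earnings Tax: taxable = $1825.00
  10.4% × $1825.00 = $189.80
Supplemental (26.7% flat on bonus): 26.7% × $1750.00 = $467.25
Total earnings tax: $189.80 + $467.25 = $657.05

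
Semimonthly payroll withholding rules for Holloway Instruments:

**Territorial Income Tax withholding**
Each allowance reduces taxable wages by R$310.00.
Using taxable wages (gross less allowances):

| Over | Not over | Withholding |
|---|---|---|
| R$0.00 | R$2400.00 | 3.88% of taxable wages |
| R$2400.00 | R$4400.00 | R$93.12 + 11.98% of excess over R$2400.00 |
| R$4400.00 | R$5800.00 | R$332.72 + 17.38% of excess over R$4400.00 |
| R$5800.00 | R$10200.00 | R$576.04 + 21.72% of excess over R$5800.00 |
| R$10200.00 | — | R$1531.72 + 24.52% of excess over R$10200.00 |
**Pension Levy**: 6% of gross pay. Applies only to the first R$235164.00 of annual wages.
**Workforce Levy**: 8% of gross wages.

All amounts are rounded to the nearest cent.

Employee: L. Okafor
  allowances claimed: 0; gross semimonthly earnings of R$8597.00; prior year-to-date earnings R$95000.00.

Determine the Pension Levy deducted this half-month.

R$515.82

Pension Levy: 6% × R$8597.00 = R$515.82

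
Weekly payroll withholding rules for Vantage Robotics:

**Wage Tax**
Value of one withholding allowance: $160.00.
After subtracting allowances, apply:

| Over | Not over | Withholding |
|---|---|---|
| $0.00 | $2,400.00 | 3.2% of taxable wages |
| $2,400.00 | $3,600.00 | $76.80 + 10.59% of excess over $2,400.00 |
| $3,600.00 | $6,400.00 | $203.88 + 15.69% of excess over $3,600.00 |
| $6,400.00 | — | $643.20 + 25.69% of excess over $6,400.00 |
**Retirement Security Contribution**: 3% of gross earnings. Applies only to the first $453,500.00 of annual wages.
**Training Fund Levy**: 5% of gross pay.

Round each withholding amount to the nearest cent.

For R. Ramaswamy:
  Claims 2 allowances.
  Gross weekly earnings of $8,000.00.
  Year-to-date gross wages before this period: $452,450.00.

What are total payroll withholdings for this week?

$1,403.53

Wage Tax: taxable = $8,000.00 − 2×$160.00 = $7,680.00
  $643.20 + 25.69% × ($7,680.00 − $6,400.00) = $643.20 + 25.69% × $1,280.00 = $972.03
Retirement Security Contribution: cap $453,500.00 − YTD $452,450.00 = $1,050.00 subject; 3% × $1,050.00 = $31.50
Training Fund Levy: 5% × $8,000.00 = $400.00
Total: $972.03 + $31.50 + $400.00 = $1,403.53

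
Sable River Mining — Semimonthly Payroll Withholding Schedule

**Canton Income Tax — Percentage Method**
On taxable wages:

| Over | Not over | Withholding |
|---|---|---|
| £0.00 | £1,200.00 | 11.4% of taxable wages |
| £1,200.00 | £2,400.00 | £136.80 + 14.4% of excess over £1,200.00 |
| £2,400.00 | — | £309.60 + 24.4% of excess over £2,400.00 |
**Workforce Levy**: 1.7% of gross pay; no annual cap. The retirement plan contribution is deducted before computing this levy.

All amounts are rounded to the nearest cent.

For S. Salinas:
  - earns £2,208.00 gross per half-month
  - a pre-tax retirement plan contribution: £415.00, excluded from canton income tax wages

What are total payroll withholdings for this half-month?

Canton Income Tax: taxable = £2,208.00 − £415.00 = £1,793.00
  £136.80 + 14.4% × (£1,793.00 − £1,200.00) = £136.80 + 14.4% × £593.00 = £222.19
Workforce Levy: 1.7% × £1,793.00 = £30.48
Total: £222.19 + £30.48 = £252.67

£252.67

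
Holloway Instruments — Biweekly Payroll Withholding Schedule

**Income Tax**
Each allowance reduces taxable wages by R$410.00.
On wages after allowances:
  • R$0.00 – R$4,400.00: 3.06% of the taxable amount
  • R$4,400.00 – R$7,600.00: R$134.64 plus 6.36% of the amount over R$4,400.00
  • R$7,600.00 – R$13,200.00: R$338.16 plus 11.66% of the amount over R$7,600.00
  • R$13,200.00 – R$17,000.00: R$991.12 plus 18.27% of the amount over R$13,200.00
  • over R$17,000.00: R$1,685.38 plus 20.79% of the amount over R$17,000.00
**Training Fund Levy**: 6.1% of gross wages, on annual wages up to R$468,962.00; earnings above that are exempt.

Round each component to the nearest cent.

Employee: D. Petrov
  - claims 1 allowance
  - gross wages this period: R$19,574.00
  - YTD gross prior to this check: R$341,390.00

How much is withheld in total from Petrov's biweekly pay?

Income Tax: taxable = R$19,574.00 − 1×R$410.00 = R$19,164.00
  R$1,685.38 + 20.79% × (R$19,164.00 − R$17,000.00) = R$1,685.38 + 20.79% × R$2,164.00 = R$2,135.28
Training Fund Levy: 6.1% × R$19,574.00 = R$1,194.01
Total: R$2,135.28 + R$1,194.01 = R$3,329.29

R$3,329.29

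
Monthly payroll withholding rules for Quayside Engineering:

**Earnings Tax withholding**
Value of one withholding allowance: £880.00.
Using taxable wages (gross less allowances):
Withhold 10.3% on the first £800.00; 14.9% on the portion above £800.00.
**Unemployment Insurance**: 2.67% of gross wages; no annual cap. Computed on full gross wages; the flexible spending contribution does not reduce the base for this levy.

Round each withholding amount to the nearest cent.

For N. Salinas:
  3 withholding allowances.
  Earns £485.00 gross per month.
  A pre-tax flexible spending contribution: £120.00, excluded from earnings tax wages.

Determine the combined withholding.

Earnings Tax: taxable = £485.00 − £120.00 − 3×£880.00 = £-2,275.00
  Taxable ≤ 0 → £0.00
Unemployment Insurance: 2.67% × £485.00 = £12.95
Total: £0.00 + £12.95 = £12.95

£12.95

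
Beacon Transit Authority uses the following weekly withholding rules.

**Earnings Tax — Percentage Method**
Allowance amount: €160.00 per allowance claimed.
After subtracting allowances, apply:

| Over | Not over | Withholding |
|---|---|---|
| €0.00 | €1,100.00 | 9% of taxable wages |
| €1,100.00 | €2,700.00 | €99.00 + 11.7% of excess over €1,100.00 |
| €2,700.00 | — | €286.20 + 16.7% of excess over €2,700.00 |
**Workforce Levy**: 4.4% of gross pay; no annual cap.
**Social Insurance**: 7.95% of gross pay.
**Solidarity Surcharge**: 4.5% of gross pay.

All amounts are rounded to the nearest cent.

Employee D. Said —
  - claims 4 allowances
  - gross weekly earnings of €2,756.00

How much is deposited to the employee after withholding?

€2,073.75

Earnings Tax: taxable = €2,756.00 − 4×€160.00 = €2,116.00
  €99.00 + 11.7% × (€2,116.00 − €1,100.00) = €99.00 + 11.7% × €1,016.00 = €217.87
Workforce Levy: 4.4% × €2,756.00 = €121.26
Social Insurance: 7.95% × €2,756.00 = €219.10
Solidarity Surcharge: 4.5% × €2,756.00 = €124.02
Total withheld: €217.87 + €121.26 + €219.10 + €124.02 = €682.25
Net pay: €2,756.00 − €682.25 = €2,073.75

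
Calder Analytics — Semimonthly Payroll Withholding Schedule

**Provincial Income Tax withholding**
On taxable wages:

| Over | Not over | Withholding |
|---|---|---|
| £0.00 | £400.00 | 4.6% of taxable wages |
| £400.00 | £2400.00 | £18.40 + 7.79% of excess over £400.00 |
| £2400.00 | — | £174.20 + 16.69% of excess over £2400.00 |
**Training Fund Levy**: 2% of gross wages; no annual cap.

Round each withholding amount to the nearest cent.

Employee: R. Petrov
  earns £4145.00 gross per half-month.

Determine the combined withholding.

Provincial Income Tax: taxable = £4145.00
  £174.20 + 16.69% × (£4145.00 − £2400.00) = £174.20 + 16.69% × £1745.00 = £465.44
Training Fund Levy: 2% × £4145.00 = £82.90
Total: £465.44 + £82.90 = £548.34

£548.34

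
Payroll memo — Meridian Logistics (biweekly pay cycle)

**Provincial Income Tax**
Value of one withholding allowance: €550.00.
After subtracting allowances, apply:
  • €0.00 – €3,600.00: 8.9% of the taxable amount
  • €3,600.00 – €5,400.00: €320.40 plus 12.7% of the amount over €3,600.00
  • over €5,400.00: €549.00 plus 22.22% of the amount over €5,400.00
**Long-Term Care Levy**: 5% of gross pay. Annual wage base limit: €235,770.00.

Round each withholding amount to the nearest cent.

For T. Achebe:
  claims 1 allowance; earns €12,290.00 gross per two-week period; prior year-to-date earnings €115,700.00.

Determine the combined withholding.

€2,572.25

Provincial Income Tax: taxable = €12,290.00 − 1×€550.00 = €11,740.00
  €549.00 + 22.22% × (€11,740.00 − €5,400.00) = €549.00 + 22.22% × €6,340.00 = €1,957.75
Long-Term Care Levy: 5% × €12,290.00 = €614.50
Total: €1,957.75 + €614.50 = €2,572.25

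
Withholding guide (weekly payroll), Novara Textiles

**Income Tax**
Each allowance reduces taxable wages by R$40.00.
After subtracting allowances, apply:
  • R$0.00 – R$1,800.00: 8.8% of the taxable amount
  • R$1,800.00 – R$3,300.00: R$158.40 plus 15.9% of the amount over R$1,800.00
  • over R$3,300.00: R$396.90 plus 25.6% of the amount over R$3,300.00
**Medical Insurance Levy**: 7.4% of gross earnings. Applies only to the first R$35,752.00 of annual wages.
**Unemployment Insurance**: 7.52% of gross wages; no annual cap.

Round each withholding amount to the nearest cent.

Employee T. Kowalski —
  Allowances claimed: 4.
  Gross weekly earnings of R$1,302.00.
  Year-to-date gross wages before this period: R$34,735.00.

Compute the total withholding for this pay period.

Income Tax: taxable = R$1,302.00 − 4×R$40.00 = R$1,142.00
  8.8% × R$1,142.00 = R$100.50
Medical Insurance Levy: cap R$35,752.00 − YTD R$34,735.00 = R$1,017.00 subject; 7.4% × R$1,017.00 = R$75.26
Unemployment Insurance: 7.52% × R$1,302.00 = R$97.91
Total: R$100.50 + R$75.26 + R$97.91 = R$273.67

R$273.67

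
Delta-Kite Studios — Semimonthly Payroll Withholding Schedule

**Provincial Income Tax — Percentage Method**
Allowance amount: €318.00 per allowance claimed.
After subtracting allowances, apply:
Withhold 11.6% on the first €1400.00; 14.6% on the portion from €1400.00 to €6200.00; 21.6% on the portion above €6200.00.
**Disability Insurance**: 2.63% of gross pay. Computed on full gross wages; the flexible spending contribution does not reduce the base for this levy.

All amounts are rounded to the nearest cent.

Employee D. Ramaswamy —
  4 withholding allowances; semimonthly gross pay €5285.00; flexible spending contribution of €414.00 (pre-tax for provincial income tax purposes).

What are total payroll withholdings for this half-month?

€622.45

Provincial Income Tax: taxable = €5285.00 − €414.00 − 4×€318.00 = €3599.00
  €162.40 + 14.6% × (€3599.00 − €1400.00) = €162.40 + 14.6% × €2199.00 = €483.45
Disability Insurance: 2.63% × €5285.00 = €139.00
Total: €483.45 + €139.00 = €622.45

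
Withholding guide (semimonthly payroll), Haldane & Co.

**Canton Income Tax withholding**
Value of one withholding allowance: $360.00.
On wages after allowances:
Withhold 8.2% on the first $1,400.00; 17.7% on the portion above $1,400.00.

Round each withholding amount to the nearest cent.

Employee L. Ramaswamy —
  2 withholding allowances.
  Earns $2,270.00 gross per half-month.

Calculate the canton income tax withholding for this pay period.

Canton Income Tax: taxable = $2,270.00 − 2×$360.00 = $1,550.00
  $114.80 + 17.7% × ($1,550.00 − $1,400.00) = $114.80 + 17.7% × $150.00 = $141.35

$141.35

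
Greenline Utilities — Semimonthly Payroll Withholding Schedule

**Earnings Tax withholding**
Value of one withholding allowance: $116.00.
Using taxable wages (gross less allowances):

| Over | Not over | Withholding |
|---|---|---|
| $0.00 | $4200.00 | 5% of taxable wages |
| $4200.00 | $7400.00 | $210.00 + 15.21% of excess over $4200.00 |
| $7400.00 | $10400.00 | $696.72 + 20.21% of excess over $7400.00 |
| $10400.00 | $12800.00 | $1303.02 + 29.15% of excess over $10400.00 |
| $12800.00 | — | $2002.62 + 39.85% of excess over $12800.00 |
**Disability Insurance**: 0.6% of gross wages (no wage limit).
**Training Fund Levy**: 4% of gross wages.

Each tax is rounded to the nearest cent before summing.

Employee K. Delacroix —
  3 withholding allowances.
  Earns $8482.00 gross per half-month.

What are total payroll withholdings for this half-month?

$1235.23

Earnings Tax: taxable = $8482.00 − 3×$116.00 = $8134.00
  $696.72 + 20.21% × ($8134.00 − $7400.00) = $696.72 + 20.21% × $734.00 = $845.06
Disability Insurance: 0.6% × $8482.00 = $50.89
Training Fund Levy: 4% × $8482.00 = $339.28
Total: $845.06 + $50.89 + $339.28 = $1235.23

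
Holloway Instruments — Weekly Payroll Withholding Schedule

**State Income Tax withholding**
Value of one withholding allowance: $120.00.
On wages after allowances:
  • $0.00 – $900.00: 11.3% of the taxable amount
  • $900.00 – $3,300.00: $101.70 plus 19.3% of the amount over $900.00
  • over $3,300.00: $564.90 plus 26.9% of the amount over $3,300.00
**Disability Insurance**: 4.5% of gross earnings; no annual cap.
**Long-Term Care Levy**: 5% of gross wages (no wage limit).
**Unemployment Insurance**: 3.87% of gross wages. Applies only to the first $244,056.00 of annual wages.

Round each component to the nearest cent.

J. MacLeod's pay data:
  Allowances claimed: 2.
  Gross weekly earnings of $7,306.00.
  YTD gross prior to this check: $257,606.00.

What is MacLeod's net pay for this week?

State Income Tax: taxable = $7,306.00 − 2×$120.00 = $7,066.00
  $564.90 + 26.9% × ($7,066.00 − $3,300.00) = $564.90 + 26.9% × $3,766.00 = $1,577.95
Disability Insurance: 4.5% × $7,306.00 = $328.77
Long-Term Care Levy: 5% × $7,306.00 = $365.30
Unemployment Insurance: YTD $257,606.00 ≥ cap $244,056.00 → $0.00
Total withheld: $1,577.95 + $328.77 + $365.30 + $0.00 = $2,272.02
Net pay: $7,306.00 − $2,272.02 = $5,033.98

$5,033.98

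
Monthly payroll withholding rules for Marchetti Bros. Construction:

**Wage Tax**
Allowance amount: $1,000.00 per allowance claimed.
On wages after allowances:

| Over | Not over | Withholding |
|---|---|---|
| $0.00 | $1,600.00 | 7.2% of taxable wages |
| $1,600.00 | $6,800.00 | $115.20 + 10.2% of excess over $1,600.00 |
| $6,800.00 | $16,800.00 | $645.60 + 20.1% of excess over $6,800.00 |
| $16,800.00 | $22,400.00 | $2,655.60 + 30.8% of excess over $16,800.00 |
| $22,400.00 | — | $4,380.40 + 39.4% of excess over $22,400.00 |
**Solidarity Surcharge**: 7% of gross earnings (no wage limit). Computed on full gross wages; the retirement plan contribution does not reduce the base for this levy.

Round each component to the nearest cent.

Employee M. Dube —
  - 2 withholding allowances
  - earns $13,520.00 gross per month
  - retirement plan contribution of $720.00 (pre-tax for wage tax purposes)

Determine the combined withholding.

$2,396.00

Wage Tax: taxable = $13,520.00 − $720.00 − 2×$1,000.00 = $10,800.00
  $645.60 + 20.1% × ($10,800.00 − $6,800.00) = $645.60 + 20.1% × $4,000.00 = $1,449.60
Solidarity Surcharge: 7% × $13,520.00 = $946.40
Total: $1,449.60 + $946.40 = $2,396.00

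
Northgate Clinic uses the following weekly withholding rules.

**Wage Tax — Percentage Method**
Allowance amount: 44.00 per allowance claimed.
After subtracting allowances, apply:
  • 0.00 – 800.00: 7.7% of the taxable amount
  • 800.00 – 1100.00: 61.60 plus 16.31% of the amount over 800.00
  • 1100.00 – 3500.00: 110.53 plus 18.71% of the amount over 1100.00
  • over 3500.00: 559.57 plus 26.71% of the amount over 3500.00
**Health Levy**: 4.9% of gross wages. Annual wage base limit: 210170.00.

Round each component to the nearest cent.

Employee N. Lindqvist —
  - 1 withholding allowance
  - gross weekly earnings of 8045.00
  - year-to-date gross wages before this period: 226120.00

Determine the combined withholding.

Wage Tax: taxable = 8045.00 − 1×44.00 = 8001.00
  559.57 + 26.71% × (8001.00 − 3500.00) = 559.57 + 26.71% × 4501.00 = 1761.79
Health Levy: YTD 226120.00 ≥ cap 210170.00 → 0.00
Total: 1761.79 + 0.00 = 1761.79

1761.79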